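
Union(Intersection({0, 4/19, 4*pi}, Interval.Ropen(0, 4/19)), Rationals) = Rationals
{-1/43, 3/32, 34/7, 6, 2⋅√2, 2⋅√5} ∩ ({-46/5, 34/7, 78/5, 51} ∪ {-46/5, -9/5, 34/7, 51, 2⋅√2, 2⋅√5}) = {34/7, 2⋅√2, 2⋅√5}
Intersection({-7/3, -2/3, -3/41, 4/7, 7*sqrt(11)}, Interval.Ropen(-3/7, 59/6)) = {-3/41, 4/7}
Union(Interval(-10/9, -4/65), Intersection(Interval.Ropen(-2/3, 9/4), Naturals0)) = Union(Interval(-10/9, -4/65), Range(0, 3, 1))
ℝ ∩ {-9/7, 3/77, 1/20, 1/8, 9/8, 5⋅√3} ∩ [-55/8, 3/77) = {-9/7}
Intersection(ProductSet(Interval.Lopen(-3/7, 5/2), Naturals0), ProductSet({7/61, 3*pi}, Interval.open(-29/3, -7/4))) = EmptySet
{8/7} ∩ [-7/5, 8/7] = {8/7}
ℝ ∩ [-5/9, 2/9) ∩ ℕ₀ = {0}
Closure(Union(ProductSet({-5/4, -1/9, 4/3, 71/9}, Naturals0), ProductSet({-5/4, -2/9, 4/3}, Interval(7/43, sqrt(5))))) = Union(ProductSet({-5/4, -2/9, 4/3}, Interval(7/43, sqrt(5))), ProductSet({-5/4, -1/9, 4/3, 71/9}, Naturals0))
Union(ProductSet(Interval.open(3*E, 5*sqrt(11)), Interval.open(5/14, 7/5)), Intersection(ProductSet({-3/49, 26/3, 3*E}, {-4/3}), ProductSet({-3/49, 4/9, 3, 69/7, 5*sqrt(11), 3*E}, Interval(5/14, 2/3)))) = ProductSet(Interval.open(3*E, 5*sqrt(11)), Interval.open(5/14, 7/5))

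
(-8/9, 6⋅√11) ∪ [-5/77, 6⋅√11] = (-8/9, 6⋅√11]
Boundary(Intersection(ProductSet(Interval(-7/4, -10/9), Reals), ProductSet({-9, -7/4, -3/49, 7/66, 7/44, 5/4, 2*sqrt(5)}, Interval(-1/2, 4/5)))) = ProductSet({-7/4}, Interval(-1/2, 4/5))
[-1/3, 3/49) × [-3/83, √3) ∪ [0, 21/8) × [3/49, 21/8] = ([0, 21/8) × [3/49, 21/8]) ∪ ([-1/3, 3/49) × [-3/83, √3))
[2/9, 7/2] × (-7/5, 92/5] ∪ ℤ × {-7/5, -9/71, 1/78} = (ℤ × {-7/5, -9/71, 1/78}) ∪ ([2/9, 7/2] × (-7/5, 92/5])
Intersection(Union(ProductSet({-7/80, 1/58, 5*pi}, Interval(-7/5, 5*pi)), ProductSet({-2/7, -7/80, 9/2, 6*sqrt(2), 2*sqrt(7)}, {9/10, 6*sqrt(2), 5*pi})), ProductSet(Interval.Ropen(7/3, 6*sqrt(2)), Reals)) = ProductSet({9/2, 2*sqrt(7)}, {9/10, 6*sqrt(2), 5*pi})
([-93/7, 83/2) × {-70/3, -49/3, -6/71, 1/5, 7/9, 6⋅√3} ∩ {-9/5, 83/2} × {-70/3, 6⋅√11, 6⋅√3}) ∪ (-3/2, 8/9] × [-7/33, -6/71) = ({-9/5} × {-70/3, 6⋅√3}) ∪ ((-3/2, 8/9] × [-7/33, -6/71))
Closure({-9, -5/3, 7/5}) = {-9, -5/3, 7/5}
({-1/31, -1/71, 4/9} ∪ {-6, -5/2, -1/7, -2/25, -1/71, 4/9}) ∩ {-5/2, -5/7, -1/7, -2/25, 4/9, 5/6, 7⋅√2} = {-5/2, -1/7, -2/25, 4/9}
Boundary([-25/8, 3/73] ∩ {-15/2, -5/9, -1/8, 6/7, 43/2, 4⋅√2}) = {-5/9, -1/8}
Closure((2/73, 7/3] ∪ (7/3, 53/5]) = [2/73, 53/5]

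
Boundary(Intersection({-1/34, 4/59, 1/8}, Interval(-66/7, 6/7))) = {-1/34, 4/59, 1/8}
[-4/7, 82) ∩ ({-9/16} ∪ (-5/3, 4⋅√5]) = [-4/7, 4⋅√5]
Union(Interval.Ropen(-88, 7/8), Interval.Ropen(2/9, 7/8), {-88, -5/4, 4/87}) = Interval.Ropen(-88, 7/8)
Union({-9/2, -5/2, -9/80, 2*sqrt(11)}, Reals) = Reals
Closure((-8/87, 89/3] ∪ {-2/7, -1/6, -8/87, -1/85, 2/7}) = {-2/7, -1/6} ∪ [-8/87, 89/3]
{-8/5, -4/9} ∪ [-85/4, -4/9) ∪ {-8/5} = [-85/4, -4/9]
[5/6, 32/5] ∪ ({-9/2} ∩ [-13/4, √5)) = [5/6, 32/5]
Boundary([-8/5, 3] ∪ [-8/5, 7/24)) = {-8/5, 3}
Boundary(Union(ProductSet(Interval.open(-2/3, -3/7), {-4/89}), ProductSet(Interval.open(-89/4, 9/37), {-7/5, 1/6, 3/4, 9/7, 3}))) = Union(ProductSet(Interval(-89/4, 9/37), {-7/5, 1/6, 3/4, 9/7, 3}), ProductSet(Interval(-2/3, -3/7), {-4/89}))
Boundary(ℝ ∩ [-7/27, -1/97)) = {-7/27, -1/97}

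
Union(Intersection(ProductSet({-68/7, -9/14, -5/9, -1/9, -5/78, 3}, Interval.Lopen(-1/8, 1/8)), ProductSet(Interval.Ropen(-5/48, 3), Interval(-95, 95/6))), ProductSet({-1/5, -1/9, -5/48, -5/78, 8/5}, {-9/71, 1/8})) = Union(ProductSet({-5/78}, Interval.Lopen(-1/8, 1/8)), ProductSet({-1/5, -1/9, -5/48, -5/78, 8/5}, {-9/71, 1/8}))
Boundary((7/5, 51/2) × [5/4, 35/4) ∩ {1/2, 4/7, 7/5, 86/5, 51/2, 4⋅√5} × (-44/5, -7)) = ∅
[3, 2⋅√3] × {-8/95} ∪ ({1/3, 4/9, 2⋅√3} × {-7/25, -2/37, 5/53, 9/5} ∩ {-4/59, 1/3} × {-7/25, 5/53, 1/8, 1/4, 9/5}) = ({1/3} × {-7/25, 5/53, 9/5}) ∪ ([3, 2⋅√3] × {-8/95})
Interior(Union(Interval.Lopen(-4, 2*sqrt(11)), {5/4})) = Interval.open(-4, 2*sqrt(11))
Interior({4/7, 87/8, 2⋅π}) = ∅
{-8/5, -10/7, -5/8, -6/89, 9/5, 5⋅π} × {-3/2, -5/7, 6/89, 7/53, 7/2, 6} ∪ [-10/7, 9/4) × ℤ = ([-10/7, 9/4) × ℤ) ∪ ({-8/5, -10/7, -5/8, -6/89, 9/5, 5⋅π} × {-3/2, -5/7, 6/89, 7/53, 7/2, 6})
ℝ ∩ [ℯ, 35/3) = [ℯ, 35/3)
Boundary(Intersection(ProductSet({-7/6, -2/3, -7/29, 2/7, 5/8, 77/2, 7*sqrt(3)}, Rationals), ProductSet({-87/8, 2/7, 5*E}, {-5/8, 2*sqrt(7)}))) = ProductSet({2/7}, {-5/8})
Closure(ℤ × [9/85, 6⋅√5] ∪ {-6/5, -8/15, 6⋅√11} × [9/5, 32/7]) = (ℤ × [9/85, 6⋅√5]) ∪ ({-6/5, -8/15, 6⋅√11} × [9/5, 32/7])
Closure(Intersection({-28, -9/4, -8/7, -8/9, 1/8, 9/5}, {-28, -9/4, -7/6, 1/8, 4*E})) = {-28, -9/4, 1/8}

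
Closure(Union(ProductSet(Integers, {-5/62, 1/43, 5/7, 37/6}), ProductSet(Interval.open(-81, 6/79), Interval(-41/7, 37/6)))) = Union(ProductSet(Integers, {-5/62, 1/43, 5/7, 37/6}), ProductSet(Interval(-81, 6/79), Interval(-41/7, 37/6)))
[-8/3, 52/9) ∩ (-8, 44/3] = [-8/3, 52/9)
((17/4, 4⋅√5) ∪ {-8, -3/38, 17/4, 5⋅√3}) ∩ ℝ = {-8, -3/38} ∪ [17/4, 4⋅√5)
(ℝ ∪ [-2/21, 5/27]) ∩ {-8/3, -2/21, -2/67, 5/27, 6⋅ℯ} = {-8/3, -2/21, -2/67, 5/27, 6⋅ℯ}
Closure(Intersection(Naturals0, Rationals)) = Naturals0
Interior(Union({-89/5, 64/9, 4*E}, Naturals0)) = EmptySet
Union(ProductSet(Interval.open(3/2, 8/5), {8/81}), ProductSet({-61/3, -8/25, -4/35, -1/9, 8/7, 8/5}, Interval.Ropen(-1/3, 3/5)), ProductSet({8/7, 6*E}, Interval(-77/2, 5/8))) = Union(ProductSet({8/7, 6*E}, Interval(-77/2, 5/8)), ProductSet({-61/3, -8/25, -4/35, -1/9, 8/7, 8/5}, Interval.Ropen(-1/3, 3/5)), ProductSet(Interval.open(3/2, 8/5), {8/81}))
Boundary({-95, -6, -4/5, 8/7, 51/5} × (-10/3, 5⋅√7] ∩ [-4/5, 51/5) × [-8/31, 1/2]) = {-4/5, 8/7} × [-8/31, 1/2]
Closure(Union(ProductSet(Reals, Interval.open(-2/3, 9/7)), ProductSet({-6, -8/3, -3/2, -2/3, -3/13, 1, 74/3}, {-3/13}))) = ProductSet(Reals, Interval(-2/3, 9/7))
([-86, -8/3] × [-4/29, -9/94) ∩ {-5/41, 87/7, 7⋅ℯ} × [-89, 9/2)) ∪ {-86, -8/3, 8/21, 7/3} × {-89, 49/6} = {-86, -8/3, 8/21, 7/3} × {-89, 49/6}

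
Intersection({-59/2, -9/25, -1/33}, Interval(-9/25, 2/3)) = {-9/25, -1/33}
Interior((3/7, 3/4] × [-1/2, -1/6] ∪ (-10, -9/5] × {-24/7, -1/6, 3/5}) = (3/7, 3/4) × (-1/2, -1/6)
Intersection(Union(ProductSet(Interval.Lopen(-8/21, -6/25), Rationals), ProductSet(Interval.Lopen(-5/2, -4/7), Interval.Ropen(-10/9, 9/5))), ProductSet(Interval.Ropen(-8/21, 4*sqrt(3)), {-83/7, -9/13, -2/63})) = ProductSet(Interval.Lopen(-8/21, -6/25), {-83/7, -9/13, -2/63})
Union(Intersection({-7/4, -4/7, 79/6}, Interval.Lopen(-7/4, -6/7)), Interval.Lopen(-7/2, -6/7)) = Interval.Lopen(-7/2, -6/7)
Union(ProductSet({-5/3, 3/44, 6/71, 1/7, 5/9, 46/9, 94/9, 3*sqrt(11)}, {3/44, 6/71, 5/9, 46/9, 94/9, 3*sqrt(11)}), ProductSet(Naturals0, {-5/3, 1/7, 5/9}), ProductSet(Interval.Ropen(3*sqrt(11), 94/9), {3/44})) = Union(ProductSet({-5/3, 3/44, 6/71, 1/7, 5/9, 46/9, 94/9, 3*sqrt(11)}, {3/44, 6/71, 5/9, 46/9, 94/9, 3*sqrt(11)}), ProductSet(Interval.Ropen(3*sqrt(11), 94/9), {3/44}), ProductSet(Naturals0, {-5/3, 1/7, 5/9}))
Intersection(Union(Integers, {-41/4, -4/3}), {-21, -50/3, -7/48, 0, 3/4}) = {-21, 0}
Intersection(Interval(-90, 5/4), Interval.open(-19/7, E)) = Interval.Lopen(-19/7, 5/4)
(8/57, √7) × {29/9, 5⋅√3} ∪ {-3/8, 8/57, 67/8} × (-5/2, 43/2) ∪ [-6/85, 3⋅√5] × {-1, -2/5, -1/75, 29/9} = ({-3/8, 8/57, 67/8} × (-5/2, 43/2)) ∪ ([-6/85, 3⋅√5] × {-1, -2/5, -1/75, 29/9}) ∪ ((8/57, √7) × {29/9, 5⋅√3})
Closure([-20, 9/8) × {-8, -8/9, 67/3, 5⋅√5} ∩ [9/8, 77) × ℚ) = ∅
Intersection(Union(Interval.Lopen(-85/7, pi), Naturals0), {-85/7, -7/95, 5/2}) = {-7/95, 5/2}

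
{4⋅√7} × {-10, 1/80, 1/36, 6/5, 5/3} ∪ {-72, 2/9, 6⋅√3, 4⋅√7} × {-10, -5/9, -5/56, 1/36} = ({4⋅√7} × {-10, 1/80, 1/36, 6/5, 5/3}) ∪ ({-72, 2/9, 6⋅√3, 4⋅√7} × {-10, -5/9, -5/56, 1/36})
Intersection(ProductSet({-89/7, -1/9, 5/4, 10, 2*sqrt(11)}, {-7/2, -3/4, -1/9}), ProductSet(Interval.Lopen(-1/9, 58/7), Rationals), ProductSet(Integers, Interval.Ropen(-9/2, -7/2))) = EmptySet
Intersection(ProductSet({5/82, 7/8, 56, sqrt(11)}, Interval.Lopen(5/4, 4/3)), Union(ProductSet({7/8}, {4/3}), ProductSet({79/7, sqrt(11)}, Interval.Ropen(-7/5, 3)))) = Union(ProductSet({7/8}, {4/3}), ProductSet({sqrt(11)}, Interval.Lopen(5/4, 4/3)))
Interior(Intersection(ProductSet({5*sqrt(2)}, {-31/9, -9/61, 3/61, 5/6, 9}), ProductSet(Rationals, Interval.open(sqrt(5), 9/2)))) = EmptySet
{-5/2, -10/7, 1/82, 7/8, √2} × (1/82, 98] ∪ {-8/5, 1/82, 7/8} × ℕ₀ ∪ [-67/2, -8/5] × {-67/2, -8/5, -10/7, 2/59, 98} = ({-8/5, 1/82, 7/8} × ℕ₀) ∪ ([-67/2, -8/5] × {-67/2, -8/5, -10/7, 2/59, 98}) ∪ ({-5/2, -10/7, 1/82, 7/8, √2} × (1/82, 98])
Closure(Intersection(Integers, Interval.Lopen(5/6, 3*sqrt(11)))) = Range(1, 10, 1)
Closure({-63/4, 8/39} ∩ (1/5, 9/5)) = {8/39}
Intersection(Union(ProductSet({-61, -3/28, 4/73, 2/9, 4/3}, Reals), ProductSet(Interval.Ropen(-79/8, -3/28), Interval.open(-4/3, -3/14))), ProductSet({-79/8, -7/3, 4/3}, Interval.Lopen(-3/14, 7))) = ProductSet({4/3}, Interval.Lopen(-3/14, 7))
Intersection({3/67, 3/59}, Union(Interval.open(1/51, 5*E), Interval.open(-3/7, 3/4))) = {3/67, 3/59}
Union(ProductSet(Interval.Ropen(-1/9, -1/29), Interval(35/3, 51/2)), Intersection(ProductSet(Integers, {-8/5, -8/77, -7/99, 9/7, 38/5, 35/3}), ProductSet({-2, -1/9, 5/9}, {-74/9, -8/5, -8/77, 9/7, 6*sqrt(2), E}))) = Union(ProductSet({-2}, {-8/5, -8/77, 9/7}), ProductSet(Interval.Ropen(-1/9, -1/29), Interval(35/3, 51/2)))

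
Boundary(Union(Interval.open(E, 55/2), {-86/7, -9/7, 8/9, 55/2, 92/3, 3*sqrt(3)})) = {-86/7, -9/7, 8/9, 55/2, 92/3, E}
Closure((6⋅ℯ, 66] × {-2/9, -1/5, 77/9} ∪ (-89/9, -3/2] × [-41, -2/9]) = ([-89/9, -3/2] × [-41, -2/9]) ∪ ([6⋅ℯ, 66] × {-2/9, -1/5, 77/9})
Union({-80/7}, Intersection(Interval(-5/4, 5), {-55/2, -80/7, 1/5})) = {-80/7, 1/5}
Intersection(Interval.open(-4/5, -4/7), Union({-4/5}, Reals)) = Interval.open(-4/5, -4/7)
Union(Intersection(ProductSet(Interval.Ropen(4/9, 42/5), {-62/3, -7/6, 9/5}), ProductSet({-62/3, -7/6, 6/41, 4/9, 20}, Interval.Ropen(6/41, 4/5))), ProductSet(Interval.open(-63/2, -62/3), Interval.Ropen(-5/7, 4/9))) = ProductSet(Interval.open(-63/2, -62/3), Interval.Ropen(-5/7, 4/9))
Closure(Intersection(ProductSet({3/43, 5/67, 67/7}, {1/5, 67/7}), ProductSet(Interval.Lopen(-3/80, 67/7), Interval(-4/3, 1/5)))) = ProductSet({3/43, 5/67, 67/7}, {1/5})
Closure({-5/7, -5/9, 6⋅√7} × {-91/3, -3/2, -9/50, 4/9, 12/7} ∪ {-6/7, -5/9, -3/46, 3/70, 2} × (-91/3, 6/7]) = ({-6/7, -5/9, -3/46, 3/70, 2} × [-91/3, 6/7]) ∪ ({-5/7, -5/9, 6⋅√7} × {-91/3, -3/2, -9/50, 4/9, 12/7})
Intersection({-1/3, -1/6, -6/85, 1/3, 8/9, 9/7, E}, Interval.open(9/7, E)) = EmptySet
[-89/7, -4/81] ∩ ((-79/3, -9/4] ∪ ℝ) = [-89/7, -4/81]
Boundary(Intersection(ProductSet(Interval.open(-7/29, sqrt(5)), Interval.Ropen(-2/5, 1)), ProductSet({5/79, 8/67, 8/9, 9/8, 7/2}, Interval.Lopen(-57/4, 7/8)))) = ProductSet({5/79, 8/67, 8/9, 9/8}, Interval(-2/5, 7/8))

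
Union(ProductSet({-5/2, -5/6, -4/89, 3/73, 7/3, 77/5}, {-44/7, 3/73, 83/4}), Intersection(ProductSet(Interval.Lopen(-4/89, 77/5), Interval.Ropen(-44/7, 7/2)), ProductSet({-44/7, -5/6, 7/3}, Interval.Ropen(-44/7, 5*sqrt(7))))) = Union(ProductSet({7/3}, Interval.Ropen(-44/7, 7/2)), ProductSet({-5/2, -5/6, -4/89, 3/73, 7/3, 77/5}, {-44/7, 3/73, 83/4}))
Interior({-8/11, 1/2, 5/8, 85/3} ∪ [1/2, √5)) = (1/2, √5)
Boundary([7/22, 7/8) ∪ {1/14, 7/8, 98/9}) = {1/14, 7/22, 7/8, 98/9}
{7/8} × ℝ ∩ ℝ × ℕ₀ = {7/8} × ℕ₀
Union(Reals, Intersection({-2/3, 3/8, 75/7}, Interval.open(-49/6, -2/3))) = Reals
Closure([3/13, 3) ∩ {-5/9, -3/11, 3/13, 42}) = {3/13}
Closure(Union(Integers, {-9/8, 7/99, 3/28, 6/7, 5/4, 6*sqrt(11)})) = Union({-9/8, 7/99, 3/28, 6/7, 5/4, 6*sqrt(11)}, Integers)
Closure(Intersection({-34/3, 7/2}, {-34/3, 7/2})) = {-34/3, 7/2}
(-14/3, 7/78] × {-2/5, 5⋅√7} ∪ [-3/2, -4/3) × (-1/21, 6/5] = ([-3/2, -4/3) × (-1/21, 6/5]) ∪ ((-14/3, 7/78] × {-2/5, 5⋅√7})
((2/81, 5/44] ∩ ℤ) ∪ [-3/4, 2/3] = [-3/4, 2/3]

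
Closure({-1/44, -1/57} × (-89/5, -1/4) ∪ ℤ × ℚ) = (ℤ × ℝ) ∪ ({-1/44, -1/57} × [-89/5, -1/4])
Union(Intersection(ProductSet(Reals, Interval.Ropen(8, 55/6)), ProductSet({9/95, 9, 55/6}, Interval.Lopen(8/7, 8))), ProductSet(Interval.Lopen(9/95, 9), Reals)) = Union(ProductSet({9/95, 9, 55/6}, {8}), ProductSet(Interval.Lopen(9/95, 9), Reals))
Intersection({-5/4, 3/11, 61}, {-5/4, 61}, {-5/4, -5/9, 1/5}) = {-5/4}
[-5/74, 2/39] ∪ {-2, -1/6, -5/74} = {-2, -1/6} ∪ [-5/74, 2/39]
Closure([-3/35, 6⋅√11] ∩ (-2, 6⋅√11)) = [-3/35, 6⋅√11]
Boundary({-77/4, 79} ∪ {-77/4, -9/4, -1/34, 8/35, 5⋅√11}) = {-77/4, -9/4, -1/34, 8/35, 79, 5⋅√11}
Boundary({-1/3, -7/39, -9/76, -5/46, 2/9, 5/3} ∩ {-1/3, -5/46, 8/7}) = {-1/3, -5/46}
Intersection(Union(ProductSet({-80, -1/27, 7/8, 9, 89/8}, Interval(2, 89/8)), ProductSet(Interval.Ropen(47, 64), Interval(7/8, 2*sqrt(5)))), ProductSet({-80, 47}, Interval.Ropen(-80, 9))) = Union(ProductSet({-80}, Interval.Ropen(2, 9)), ProductSet({47}, Interval(7/8, 2*sqrt(5))))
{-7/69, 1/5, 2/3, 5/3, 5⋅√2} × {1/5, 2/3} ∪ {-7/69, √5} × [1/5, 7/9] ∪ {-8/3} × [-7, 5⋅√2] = ({-7/69, √5} × [1/5, 7/9]) ∪ ({-8/3} × [-7, 5⋅√2]) ∪ ({-7/69, 1/5, 2/3, 5/3, 5⋅√2} × {1/5, 2/3})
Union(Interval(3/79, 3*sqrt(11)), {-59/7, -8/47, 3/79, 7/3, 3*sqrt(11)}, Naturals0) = Union({-59/7, -8/47}, Interval(3/79, 3*sqrt(11)), Naturals0)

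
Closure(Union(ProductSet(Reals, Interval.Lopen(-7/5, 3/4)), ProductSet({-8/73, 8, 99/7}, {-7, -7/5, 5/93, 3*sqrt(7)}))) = Union(ProductSet({-8/73, 8, 99/7}, {-7, -7/5, 5/93, 3*sqrt(7)}), ProductSet(Reals, Interval(-7/5, 3/4)))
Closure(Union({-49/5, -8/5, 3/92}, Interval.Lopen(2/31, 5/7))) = Union({-49/5, -8/5, 3/92}, Interval(2/31, 5/7))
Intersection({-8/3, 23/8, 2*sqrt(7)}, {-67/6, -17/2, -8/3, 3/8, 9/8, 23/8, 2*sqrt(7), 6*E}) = {-8/3, 23/8, 2*sqrt(7)}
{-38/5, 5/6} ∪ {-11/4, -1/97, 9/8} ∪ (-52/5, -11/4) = (-52/5, -11/4] ∪ {-1/97, 5/6, 9/8}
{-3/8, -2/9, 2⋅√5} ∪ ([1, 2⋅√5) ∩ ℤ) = {-3/8, -2/9, 2⋅√5} ∪ {1, 2, 3, 4}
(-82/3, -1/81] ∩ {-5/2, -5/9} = {-5/2, -5/9}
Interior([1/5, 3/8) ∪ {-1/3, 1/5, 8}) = (1/5, 3/8)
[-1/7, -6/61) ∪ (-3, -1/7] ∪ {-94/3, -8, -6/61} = {-94/3, -8} ∪ (-3, -6/61]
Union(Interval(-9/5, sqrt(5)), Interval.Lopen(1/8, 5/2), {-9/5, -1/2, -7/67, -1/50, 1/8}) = Interval(-9/5, 5/2)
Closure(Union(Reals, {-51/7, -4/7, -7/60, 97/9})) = Reals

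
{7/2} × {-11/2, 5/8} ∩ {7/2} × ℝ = {7/2} × {-11/2, 5/8}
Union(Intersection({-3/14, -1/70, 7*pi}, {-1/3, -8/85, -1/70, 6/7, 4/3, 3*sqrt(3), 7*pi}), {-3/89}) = {-3/89, -1/70, 7*pi}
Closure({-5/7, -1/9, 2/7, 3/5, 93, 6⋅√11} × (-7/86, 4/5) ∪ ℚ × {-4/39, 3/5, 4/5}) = (ℝ × {-4/39, 3/5, 4/5}) ∪ ({-5/7, -1/9, 2/7, 3/5, 93, 6⋅√11} × [-7/86, 4/5])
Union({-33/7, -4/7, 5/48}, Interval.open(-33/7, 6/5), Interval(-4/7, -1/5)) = Interval.Ropen(-33/7, 6/5)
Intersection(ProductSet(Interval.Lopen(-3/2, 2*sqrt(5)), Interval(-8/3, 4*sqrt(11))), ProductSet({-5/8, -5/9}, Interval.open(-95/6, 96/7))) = ProductSet({-5/8, -5/9}, Interval(-8/3, 4*sqrt(11)))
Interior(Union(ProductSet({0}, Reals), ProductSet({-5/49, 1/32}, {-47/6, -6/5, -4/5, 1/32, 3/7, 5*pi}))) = EmptySet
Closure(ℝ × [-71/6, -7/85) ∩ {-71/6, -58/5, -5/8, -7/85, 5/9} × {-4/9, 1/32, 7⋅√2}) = {-71/6, -58/5, -5/8, -7/85, 5/9} × {-4/9}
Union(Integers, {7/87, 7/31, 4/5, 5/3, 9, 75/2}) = Union({7/87, 7/31, 4/5, 5/3, 75/2}, Integers)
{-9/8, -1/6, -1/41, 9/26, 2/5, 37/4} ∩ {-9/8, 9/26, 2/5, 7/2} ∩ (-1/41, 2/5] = {9/26, 2/5}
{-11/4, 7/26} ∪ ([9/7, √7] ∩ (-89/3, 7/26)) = {-11/4, 7/26}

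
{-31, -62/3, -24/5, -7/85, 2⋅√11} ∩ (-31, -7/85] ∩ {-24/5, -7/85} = {-24/5, -7/85}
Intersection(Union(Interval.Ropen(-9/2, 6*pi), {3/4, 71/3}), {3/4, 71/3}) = {3/4, 71/3}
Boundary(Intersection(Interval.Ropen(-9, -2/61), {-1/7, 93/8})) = {-1/7}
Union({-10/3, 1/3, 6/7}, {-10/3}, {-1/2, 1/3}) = {-10/3, -1/2, 1/3, 6/7}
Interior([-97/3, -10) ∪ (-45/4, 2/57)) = (-97/3, 2/57)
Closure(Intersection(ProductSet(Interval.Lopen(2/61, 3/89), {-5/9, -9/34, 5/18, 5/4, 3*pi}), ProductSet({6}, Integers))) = EmptySet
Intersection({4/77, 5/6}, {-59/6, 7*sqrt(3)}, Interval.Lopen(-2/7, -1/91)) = EmptySet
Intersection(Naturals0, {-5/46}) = EmptySet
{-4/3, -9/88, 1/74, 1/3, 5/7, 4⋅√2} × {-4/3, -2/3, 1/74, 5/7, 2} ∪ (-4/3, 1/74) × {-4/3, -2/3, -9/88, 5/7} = ((-4/3, 1/74) × {-4/3, -2/3, -9/88, 5/7}) ∪ ({-4/3, -9/88, 1/74, 1/3, 5/7, 4⋅√2} × {-4/3, -2/3, 1/74, 5/7, 2})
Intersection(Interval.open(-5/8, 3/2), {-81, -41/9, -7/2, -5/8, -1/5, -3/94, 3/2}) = {-1/5, -3/94}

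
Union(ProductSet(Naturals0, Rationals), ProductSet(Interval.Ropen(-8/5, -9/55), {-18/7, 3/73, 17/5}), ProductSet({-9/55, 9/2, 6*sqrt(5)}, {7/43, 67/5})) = Union(ProductSet({-9/55, 9/2, 6*sqrt(5)}, {7/43, 67/5}), ProductSet(Interval.Ropen(-8/5, -9/55), {-18/7, 3/73, 17/5}), ProductSet(Naturals0, Rationals))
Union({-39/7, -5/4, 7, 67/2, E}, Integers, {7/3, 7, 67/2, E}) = Union({-39/7, -5/4, 7/3, 67/2, E}, Integers)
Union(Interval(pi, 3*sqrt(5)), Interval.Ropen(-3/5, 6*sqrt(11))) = Interval.Ropen(-3/5, 6*sqrt(11))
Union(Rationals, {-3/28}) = Rationals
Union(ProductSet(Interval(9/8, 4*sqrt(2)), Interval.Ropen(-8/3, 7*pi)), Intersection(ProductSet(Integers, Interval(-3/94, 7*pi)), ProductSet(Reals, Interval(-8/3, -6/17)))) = ProductSet(Interval(9/8, 4*sqrt(2)), Interval.Ropen(-8/3, 7*pi))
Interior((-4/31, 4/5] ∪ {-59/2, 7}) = (-4/31, 4/5)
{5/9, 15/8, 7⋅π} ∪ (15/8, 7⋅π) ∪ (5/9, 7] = [5/9, 7⋅π]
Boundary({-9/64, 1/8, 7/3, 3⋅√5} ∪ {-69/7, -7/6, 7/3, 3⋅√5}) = {-69/7, -7/6, -9/64, 1/8, 7/3, 3⋅√5}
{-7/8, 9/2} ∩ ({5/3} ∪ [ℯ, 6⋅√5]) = {9/2}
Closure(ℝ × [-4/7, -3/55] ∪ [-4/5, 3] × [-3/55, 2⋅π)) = (ℝ × [-4/7, -3/55]) ∪ ([-4/5, 3] × [-3/55, 2⋅π])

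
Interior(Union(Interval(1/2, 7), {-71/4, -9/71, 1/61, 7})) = Interval.open(1/2, 7)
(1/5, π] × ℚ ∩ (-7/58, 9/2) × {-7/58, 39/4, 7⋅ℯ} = (1/5, π] × {-7/58, 39/4}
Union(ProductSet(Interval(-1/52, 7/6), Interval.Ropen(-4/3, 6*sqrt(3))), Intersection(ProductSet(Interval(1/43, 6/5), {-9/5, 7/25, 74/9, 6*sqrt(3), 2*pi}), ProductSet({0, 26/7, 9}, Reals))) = ProductSet(Interval(-1/52, 7/6), Interval.Ropen(-4/3, 6*sqrt(3)))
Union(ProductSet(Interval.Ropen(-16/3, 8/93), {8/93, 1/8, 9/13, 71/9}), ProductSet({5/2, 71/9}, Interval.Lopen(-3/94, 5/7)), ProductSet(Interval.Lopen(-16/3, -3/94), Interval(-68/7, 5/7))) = Union(ProductSet({5/2, 71/9}, Interval.Lopen(-3/94, 5/7)), ProductSet(Interval.Lopen(-16/3, -3/94), Interval(-68/7, 5/7)), ProductSet(Interval.Ropen(-16/3, 8/93), {8/93, 1/8, 9/13, 71/9}))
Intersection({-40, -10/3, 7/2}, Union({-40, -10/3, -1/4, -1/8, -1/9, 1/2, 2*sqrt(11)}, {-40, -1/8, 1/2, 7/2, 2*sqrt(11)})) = {-40, -10/3, 7/2}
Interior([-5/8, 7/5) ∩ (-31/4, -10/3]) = ∅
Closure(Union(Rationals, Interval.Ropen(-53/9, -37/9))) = Union(Interval(-oo, oo), Rationals)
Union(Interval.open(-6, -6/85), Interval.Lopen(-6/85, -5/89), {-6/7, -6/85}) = Interval.Lopen(-6, -5/89)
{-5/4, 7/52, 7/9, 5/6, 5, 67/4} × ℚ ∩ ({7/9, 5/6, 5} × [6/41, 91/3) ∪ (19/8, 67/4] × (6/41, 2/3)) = ({5, 67/4} × (ℚ ∩ (6/41, 2/3))) ∪ ({7/9, 5/6, 5} × (ℚ ∩ [6/41, 91/3)))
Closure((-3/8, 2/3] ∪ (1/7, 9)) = [-3/8, 9]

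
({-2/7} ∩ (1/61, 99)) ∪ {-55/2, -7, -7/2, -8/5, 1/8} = {-55/2, -7, -7/2, -8/5, 1/8}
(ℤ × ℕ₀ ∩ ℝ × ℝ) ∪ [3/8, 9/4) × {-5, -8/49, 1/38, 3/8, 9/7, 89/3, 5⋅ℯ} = (ℤ × ℕ₀) ∪ ([3/8, 9/4) × {-5, -8/49, 1/38, 3/8, 9/7, 89/3, 5⋅ℯ})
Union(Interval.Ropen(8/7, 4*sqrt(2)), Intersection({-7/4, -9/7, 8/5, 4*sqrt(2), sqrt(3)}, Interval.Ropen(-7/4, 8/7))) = Union({-7/4, -9/7}, Interval.Ropen(8/7, 4*sqrt(2)))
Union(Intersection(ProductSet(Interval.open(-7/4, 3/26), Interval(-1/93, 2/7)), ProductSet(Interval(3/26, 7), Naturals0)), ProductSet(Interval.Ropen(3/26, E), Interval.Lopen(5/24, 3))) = ProductSet(Interval.Ropen(3/26, E), Interval.Lopen(5/24, 3))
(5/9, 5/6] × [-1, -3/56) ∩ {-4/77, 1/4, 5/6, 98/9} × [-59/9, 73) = {5/6} × [-1, -3/56)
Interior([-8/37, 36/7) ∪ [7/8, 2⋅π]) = (-8/37, 2⋅π)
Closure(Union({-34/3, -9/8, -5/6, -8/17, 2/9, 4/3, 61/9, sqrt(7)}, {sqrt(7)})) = {-34/3, -9/8, -5/6, -8/17, 2/9, 4/3, 61/9, sqrt(7)}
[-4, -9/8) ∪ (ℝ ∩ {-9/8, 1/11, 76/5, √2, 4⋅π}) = [-4, -9/8] ∪ {1/11, 76/5, √2, 4⋅π}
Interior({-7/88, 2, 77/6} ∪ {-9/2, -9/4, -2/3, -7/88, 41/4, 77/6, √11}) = ∅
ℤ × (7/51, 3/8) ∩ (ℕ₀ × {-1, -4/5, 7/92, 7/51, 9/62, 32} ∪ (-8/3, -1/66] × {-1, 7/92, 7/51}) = ℕ₀ × {9/62}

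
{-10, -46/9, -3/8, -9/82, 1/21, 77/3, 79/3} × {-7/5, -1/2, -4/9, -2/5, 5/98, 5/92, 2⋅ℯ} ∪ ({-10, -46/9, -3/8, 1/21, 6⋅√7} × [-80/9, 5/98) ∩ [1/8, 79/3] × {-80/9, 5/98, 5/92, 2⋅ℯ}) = ({6⋅√7} × {-80/9}) ∪ ({-10, -46/9, -3/8, -9/82, 1/21, 77/3, 79/3} × {-7/5, -1/2, -4/9, -2/5, 5/98, 5/92, 2⋅ℯ})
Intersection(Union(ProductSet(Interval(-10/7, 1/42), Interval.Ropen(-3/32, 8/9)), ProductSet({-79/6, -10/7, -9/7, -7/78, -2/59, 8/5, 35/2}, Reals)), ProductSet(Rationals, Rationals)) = Union(ProductSet({-79/6, -10/7, -9/7, -7/78, -2/59, 8/5, 35/2}, Rationals), ProductSet(Intersection(Interval(-10/7, 1/42), Rationals), Intersection(Interval.Ropen(-3/32, 8/9), Rationals)))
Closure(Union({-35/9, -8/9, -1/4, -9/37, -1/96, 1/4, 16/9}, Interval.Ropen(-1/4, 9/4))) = Union({-35/9, -8/9}, Interval(-1/4, 9/4))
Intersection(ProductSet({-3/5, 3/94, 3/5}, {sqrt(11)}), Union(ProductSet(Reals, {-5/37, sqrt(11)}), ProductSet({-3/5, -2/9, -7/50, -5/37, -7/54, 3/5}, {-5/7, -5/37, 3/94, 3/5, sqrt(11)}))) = ProductSet({-3/5, 3/94, 3/5}, {sqrt(11)})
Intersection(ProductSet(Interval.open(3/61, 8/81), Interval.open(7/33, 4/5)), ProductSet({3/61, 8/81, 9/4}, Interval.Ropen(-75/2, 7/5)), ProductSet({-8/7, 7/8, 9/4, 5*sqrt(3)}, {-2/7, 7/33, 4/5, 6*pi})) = EmptySet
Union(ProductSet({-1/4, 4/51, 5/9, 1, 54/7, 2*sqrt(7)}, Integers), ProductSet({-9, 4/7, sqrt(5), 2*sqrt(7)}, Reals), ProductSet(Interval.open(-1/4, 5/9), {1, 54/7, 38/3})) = Union(ProductSet({-9, 4/7, sqrt(5), 2*sqrt(7)}, Reals), ProductSet({-1/4, 4/51, 5/9, 1, 54/7, 2*sqrt(7)}, Integers), ProductSet(Interval.open(-1/4, 5/9), {1, 54/7, 38/3}))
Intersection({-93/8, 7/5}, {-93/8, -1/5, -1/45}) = {-93/8}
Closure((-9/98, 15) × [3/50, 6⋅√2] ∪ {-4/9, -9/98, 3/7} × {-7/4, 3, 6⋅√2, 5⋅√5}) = ([-9/98, 15] × [3/50, 6⋅√2]) ∪ ({-4/9, -9/98, 3/7} × {-7/4, 3, 6⋅√2, 5⋅√5})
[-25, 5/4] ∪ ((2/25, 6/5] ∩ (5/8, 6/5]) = [-25, 5/4]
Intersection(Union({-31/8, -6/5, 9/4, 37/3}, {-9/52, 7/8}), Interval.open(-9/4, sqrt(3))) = {-6/5, -9/52, 7/8}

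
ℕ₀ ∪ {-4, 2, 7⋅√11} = {-4, 7⋅√11} ∪ ℕ₀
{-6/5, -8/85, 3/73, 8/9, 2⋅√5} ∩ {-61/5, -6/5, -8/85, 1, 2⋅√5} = {-6/5, -8/85, 2⋅√5}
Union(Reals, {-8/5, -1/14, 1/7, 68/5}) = Reals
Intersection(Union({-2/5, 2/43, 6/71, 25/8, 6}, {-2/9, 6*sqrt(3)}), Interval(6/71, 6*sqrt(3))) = {6/71, 25/8, 6, 6*sqrt(3)}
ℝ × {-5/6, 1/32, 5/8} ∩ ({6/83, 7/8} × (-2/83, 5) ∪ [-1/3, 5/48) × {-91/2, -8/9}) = {6/83, 7/8} × {1/32, 5/8}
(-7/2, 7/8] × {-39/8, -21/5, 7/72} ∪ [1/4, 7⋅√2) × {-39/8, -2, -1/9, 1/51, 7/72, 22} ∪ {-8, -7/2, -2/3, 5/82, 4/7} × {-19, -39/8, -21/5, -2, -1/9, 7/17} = ((-7/2, 7/8] × {-39/8, -21/5, 7/72}) ∪ ({-8, -7/2, -2/3, 5/82, 4/7} × {-19, -39/8, -21/5, -2, -1/9, 7/17}) ∪ ([1/4, 7⋅√2) × {-39/8, -2, -1/9, 1/51, 7/72, 22})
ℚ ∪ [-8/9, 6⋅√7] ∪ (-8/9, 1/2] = ℚ ∪ [-8/9, 6⋅√7]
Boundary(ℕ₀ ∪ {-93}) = {-93} ∪ ℕ₀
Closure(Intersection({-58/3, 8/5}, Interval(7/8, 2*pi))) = {8/5}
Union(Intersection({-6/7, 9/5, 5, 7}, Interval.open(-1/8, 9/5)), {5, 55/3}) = {5, 55/3}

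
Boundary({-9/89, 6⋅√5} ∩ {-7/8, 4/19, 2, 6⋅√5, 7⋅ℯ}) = {6⋅√5}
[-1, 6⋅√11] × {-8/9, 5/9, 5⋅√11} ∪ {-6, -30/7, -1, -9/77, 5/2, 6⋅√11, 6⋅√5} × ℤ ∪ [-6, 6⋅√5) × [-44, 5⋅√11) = ({-6, -30/7, -1, -9/77, 5/2, 6⋅√11, 6⋅√5} × ℤ) ∪ ([-1, 6⋅√11] × {-8/9, 5/9, 5⋅√11}) ∪ ([-6, 6⋅√5) × [-44, 5⋅√11))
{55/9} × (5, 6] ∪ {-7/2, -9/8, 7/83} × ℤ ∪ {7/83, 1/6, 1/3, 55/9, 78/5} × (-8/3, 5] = ({-7/2, -9/8, 7/83} × ℤ) ∪ ({55/9} × (5, 6]) ∪ ({7/83, 1/6, 1/3, 55/9, 78/5} × (-8/3, 5])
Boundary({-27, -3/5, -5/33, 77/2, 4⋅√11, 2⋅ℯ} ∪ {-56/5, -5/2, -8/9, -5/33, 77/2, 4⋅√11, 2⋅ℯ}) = {-27, -56/5, -5/2, -8/9, -3/5, -5/33, 77/2, 4⋅√11, 2⋅ℯ}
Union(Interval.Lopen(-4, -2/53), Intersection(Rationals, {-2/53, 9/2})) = Union({9/2}, Interval.Lopen(-4, -2/53))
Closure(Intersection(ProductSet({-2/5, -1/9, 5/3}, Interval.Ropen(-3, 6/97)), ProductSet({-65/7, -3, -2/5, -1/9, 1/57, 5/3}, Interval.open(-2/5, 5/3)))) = ProductSet({-2/5, -1/9, 5/3}, Interval(-2/5, 6/97))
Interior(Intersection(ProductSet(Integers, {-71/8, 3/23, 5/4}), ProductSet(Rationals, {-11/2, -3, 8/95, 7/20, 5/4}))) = EmptySet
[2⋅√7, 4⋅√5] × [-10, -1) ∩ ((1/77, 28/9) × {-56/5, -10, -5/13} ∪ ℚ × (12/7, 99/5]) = ∅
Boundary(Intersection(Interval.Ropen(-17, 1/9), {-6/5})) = {-6/5}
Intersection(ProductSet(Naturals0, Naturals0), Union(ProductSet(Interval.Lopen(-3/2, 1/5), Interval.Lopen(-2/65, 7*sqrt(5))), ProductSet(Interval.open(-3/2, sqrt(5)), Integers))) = ProductSet(Range(0, 3, 1), Naturals0)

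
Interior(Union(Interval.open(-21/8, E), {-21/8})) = Interval.open(-21/8, E)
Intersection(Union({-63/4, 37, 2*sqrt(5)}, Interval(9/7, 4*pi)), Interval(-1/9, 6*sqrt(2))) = Interval(9/7, 6*sqrt(2))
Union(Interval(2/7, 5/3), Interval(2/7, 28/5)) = Interval(2/7, 28/5)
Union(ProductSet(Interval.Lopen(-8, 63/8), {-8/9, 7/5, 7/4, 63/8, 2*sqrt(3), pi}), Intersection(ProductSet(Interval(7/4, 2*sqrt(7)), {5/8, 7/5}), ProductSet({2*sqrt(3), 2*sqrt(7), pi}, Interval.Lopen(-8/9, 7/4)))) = Union(ProductSet({2*sqrt(3), 2*sqrt(7), pi}, {5/8, 7/5}), ProductSet(Interval.Lopen(-8, 63/8), {-8/9, 7/5, 7/4, 63/8, 2*sqrt(3), pi}))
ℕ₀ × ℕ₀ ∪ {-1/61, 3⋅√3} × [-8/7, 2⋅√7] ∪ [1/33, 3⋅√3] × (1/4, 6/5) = (ℕ₀ × ℕ₀) ∪ ([1/33, 3⋅√3] × (1/4, 6/5)) ∪ ({-1/61, 3⋅√3} × [-8/7, 2⋅√7])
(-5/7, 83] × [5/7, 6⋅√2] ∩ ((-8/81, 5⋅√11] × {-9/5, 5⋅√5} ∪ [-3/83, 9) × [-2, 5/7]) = [-3/83, 9) × {5/7}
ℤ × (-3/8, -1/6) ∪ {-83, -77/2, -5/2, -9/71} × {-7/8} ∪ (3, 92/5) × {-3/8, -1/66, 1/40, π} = (ℤ × (-3/8, -1/6)) ∪ ({-83, -77/2, -5/2, -9/71} × {-7/8}) ∪ ((3, 92/5) × {-3/8, -1/66, 1/40, π})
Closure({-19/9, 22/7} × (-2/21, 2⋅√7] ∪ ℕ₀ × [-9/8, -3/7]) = (ℕ₀ × [-9/8, -3/7]) ∪ ({-19/9, 22/7} × [-2/21, 2⋅√7])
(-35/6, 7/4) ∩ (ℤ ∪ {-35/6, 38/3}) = {-5, -4, …, 1}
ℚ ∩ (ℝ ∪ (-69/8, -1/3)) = ℚ ∩ (-∞, ∞)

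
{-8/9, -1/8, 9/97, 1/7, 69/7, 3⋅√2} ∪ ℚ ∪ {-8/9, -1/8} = ℚ ∪ {3⋅√2}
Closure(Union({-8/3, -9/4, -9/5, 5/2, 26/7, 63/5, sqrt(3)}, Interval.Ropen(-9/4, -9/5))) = Union({-8/3, 5/2, 26/7, 63/5, sqrt(3)}, Interval(-9/4, -9/5))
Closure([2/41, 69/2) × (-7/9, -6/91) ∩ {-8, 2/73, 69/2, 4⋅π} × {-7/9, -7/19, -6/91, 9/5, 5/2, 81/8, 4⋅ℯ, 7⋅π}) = {4⋅π} × {-7/19}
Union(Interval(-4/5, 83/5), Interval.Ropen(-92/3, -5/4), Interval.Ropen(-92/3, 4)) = Interval(-92/3, 83/5)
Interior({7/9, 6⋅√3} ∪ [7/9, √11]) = (7/9, √11)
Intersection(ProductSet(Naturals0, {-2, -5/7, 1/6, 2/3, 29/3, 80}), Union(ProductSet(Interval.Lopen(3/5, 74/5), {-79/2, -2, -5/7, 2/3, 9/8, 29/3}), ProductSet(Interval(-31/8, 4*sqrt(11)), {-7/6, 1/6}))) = Union(ProductSet(Range(0, 14, 1), {1/6}), ProductSet(Range(1, 15, 1), {-2, -5/7, 2/3, 29/3}))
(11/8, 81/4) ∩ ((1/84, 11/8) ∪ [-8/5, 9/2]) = (11/8, 9/2]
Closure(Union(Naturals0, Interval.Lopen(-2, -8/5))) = Union(Complement(Naturals0, Interval.open(-2, -8/5)), Interval(-2, -8/5), Naturals0)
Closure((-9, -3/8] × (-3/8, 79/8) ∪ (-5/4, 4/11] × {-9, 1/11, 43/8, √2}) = ([-5/4, 4/11] × {-9}) ∪ ({-9, -3/8} × [-3/8, 79/8]) ∪ ([-9, -3/8] × {-3/8, 79/8}) ∪ ((-9, -3/8] × (-3/8, 79/8)) ∪ ((-5/4, 4/11] × {-9, 1/11, 43/8, √2})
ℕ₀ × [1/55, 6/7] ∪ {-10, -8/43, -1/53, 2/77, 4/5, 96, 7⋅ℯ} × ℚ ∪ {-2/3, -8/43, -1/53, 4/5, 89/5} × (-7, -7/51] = (ℕ₀ × [1/55, 6/7]) ∪ ({-2/3, -8/43, -1/53, 4/5, 89/5} × (-7, -7/51]) ∪ ({-10, -8/43, -1/53, 2/77, 4/5, 96, 7⋅ℯ} × ℚ)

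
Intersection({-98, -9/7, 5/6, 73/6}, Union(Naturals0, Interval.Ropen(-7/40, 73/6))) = {5/6}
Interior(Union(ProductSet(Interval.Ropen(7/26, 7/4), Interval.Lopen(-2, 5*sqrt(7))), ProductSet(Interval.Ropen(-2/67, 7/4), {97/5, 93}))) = ProductSet(Interval.open(7/26, 7/4), Interval.open(-2, 5*sqrt(7)))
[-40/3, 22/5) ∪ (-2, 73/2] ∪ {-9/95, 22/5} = [-40/3, 73/2]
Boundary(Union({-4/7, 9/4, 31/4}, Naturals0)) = Union({-4/7, 9/4, 31/4}, Naturals0)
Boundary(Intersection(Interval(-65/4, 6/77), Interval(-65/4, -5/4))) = {-65/4, -5/4}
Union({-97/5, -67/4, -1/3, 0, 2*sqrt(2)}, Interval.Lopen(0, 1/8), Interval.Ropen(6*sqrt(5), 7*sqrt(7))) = Union({-97/5, -67/4, -1/3, 2*sqrt(2)}, Interval(0, 1/8), Interval.Ropen(6*sqrt(5), 7*sqrt(7)))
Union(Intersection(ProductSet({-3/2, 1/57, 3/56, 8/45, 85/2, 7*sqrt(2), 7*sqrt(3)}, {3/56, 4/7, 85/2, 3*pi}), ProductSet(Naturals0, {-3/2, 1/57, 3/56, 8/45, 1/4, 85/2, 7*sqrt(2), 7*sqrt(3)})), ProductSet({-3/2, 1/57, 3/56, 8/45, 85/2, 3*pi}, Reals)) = ProductSet({-3/2, 1/57, 3/56, 8/45, 85/2, 3*pi}, Reals)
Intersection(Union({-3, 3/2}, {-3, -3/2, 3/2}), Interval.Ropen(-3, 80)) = {-3, -3/2, 3/2}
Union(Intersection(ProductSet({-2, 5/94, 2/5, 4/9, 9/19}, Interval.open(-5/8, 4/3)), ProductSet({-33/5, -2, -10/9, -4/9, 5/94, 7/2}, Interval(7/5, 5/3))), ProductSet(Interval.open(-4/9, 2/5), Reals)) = ProductSet(Interval.open(-4/9, 2/5), Reals)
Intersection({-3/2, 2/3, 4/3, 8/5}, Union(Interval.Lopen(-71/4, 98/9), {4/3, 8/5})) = {-3/2, 2/3, 4/3, 8/5}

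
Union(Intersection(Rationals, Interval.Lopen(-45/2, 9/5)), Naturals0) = Union(Intersection(Interval.Lopen(-45/2, 9/5), Rationals), Naturals0)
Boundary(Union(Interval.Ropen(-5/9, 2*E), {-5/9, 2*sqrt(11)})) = {-5/9, 2*sqrt(11), 2*E}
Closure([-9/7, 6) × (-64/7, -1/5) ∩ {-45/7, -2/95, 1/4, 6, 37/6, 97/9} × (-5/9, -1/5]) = {-2/95, 1/4} × [-5/9, -1/5]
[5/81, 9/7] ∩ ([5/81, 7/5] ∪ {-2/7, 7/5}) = [5/81, 9/7]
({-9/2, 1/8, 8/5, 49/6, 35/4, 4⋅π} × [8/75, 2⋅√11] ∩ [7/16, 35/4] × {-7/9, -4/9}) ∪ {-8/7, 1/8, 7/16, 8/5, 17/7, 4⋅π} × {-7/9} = {-8/7, 1/8, 7/16, 8/5, 17/7, 4⋅π} × {-7/9}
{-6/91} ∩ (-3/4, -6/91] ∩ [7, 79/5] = ∅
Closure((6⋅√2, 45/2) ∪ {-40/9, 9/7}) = {-40/9, 9/7} ∪ [6⋅√2, 45/2]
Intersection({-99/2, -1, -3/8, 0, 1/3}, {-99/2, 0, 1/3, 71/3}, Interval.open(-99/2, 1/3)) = {0}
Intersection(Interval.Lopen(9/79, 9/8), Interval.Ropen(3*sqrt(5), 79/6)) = EmptySet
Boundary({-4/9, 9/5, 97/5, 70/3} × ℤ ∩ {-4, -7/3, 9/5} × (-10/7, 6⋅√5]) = {9/5} × {-1, 0, …, 13}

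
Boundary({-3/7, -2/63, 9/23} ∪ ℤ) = ℤ ∪ {-3/7, -2/63, 9/23}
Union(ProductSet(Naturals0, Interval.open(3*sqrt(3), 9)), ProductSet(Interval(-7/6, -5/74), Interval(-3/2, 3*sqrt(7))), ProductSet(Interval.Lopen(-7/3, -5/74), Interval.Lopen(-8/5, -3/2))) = Union(ProductSet(Interval.Lopen(-7/3, -5/74), Interval.Lopen(-8/5, -3/2)), ProductSet(Interval(-7/6, -5/74), Interval(-3/2, 3*sqrt(7))), ProductSet(Naturals0, Interval.open(3*sqrt(3), 9)))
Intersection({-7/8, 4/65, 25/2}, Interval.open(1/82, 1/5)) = {4/65}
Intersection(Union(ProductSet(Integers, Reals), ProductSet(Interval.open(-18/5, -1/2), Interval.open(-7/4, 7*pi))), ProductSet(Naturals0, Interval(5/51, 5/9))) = ProductSet(Naturals0, Interval(5/51, 5/9))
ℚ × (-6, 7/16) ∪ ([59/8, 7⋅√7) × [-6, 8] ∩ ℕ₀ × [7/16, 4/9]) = (ℚ × (-6, 7/16)) ∪ ({8, 9, …, 18} × [7/16, 4/9])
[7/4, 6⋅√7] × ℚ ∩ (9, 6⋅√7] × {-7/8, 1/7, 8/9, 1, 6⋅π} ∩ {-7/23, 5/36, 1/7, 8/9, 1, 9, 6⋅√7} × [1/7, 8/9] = {6⋅√7} × {1/7, 8/9}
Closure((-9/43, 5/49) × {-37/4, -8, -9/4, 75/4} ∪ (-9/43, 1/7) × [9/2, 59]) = ([-9/43, 5/49] × {-37/4, -8, -9/4}) ∪ ([-9/43, 5/49) × {-37/4, -8, -9/4, 75/4}) ∪ ([-9/43, 1/7] × [9/2, 59])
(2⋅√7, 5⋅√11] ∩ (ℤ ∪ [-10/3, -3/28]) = {6, 7, …, 16}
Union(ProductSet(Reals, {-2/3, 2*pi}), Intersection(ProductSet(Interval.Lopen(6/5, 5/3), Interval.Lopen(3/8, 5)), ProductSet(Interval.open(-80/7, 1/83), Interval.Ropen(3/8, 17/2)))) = ProductSet(Reals, {-2/3, 2*pi})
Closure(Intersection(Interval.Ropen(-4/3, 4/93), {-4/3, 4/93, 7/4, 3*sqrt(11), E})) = {-4/3}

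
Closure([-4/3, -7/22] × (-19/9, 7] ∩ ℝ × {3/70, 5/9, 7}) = [-4/3, -7/22] × {3/70, 5/9, 7}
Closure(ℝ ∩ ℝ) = ℝ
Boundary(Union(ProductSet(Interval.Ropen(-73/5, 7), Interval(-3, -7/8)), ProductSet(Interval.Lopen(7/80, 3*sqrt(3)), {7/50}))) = Union(ProductSet({-73/5, 7}, Interval(-3, -7/8)), ProductSet(Interval(-73/5, 7), {-3, -7/8}), ProductSet(Interval(7/80, 3*sqrt(3)), {7/50}))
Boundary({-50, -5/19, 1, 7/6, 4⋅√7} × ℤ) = {-50, -5/19, 1, 7/6, 4⋅√7} × ℤ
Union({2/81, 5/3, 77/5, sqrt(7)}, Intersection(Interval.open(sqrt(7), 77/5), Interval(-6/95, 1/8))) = {2/81, 5/3, 77/5, sqrt(7)}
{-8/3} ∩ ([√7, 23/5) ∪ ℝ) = {-8/3}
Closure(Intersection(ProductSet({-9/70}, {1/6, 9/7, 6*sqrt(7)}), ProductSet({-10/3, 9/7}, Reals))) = EmptySet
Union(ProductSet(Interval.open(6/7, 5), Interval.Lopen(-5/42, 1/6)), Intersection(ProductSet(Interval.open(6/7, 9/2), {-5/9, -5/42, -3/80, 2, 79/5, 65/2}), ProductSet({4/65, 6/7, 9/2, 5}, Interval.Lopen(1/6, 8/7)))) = ProductSet(Interval.open(6/7, 5), Interval.Lopen(-5/42, 1/6))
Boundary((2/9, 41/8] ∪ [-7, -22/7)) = {-7, -22/7, 2/9, 41/8}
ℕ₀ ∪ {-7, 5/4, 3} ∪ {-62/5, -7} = {-62/5, -7, 5/4} ∪ ℕ₀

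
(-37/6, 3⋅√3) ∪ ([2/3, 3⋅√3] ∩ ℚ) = (-37/6, 3⋅√3) ∪ (ℚ ∩ [2/3, 3⋅√3])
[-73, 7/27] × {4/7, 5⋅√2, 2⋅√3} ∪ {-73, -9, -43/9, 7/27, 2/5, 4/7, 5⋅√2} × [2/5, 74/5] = ({-73, -9, -43/9, 7/27, 2/5, 4/7, 5⋅√2} × [2/5, 74/5]) ∪ ([-73, 7/27] × {4/7, 5⋅√2, 2⋅√3})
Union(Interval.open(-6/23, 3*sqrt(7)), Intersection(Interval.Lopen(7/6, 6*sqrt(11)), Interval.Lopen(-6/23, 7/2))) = Interval.open(-6/23, 3*sqrt(7))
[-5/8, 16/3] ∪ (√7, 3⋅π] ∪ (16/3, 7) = [-5/8, 3⋅π]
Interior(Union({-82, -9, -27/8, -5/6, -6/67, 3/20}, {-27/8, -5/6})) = EmptySet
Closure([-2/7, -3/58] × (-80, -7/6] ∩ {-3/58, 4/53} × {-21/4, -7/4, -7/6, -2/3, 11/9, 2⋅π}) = {-3/58} × {-21/4, -7/4, -7/6}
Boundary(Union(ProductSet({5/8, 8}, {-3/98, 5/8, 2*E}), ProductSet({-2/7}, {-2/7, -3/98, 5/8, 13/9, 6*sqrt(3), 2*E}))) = Union(ProductSet({-2/7}, {-2/7, -3/98, 5/8, 13/9, 6*sqrt(3), 2*E}), ProductSet({5/8, 8}, {-3/98, 5/8, 2*E}))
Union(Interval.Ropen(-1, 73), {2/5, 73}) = Interval(-1, 73)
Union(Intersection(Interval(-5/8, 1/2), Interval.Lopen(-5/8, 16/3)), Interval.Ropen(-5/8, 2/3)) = Interval.Ropen(-5/8, 2/3)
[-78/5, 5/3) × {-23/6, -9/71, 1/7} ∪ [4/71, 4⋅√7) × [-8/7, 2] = ([-78/5, 5/3) × {-23/6, -9/71, 1/7}) ∪ ([4/71, 4⋅√7) × [-8/7, 2])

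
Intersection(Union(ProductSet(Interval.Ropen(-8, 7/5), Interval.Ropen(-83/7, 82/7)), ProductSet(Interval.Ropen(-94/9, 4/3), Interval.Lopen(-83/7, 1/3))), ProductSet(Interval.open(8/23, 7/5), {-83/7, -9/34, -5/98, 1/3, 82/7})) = ProductSet(Interval.open(8/23, 7/5), {-83/7, -9/34, -5/98, 1/3})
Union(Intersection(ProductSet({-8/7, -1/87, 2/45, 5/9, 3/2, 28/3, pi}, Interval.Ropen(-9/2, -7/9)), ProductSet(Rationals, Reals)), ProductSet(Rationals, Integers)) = Union(ProductSet({-8/7, -1/87, 2/45, 5/9, 3/2, 28/3}, Interval.Ropen(-9/2, -7/9)), ProductSet(Rationals, Integers))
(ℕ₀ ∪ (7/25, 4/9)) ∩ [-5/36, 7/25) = {0}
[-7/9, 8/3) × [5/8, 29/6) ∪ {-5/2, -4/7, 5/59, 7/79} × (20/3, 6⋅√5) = ([-7/9, 8/3) × [5/8, 29/6)) ∪ ({-5/2, -4/7, 5/59, 7/79} × (20/3, 6⋅√5))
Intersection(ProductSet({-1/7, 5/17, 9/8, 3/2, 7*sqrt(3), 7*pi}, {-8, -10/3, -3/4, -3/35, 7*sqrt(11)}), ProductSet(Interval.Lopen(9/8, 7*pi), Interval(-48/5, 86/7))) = ProductSet({3/2, 7*sqrt(3), 7*pi}, {-8, -10/3, -3/4, -3/35})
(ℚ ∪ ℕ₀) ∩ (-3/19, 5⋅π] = ℚ ∩ (-3/19, 5⋅π]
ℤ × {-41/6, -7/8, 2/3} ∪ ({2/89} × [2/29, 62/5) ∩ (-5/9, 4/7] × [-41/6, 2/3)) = (ℤ × {-41/6, -7/8, 2/3}) ∪ ({2/89} × [2/29, 2/3))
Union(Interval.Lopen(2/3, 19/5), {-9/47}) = Union({-9/47}, Interval.Lopen(2/3, 19/5))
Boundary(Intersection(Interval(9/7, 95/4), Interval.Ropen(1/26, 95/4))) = {9/7, 95/4}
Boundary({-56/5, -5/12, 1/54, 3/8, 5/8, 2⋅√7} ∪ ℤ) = ℤ ∪ {-56/5, -5/12, 1/54, 3/8, 5/8, 2⋅√7}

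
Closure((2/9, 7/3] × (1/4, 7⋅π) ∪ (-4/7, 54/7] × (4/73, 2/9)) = ({-4/7, 54/7} × [4/73, 2/9]) ∪ ([-4/7, 54/7] × {4/73, 2/9}) ∪ ({2/9, 7/3} × [1/4, 7⋅π]) ∪ ((-4/7, 54/7] × (4/73, 2/9)) ∪ ([2/9, 7/3] × {1/4, 7⋅π}) ∪ ((2/9, 7/3] × (1/4, 7⋅π))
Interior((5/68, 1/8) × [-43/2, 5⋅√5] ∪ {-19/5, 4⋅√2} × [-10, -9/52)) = (5/68, 1/8) × (-43/2, 5⋅√5)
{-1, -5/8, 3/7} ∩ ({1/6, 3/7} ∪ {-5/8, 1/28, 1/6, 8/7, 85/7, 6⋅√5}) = {-5/8, 3/7}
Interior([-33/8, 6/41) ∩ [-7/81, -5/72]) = (-7/81, -5/72)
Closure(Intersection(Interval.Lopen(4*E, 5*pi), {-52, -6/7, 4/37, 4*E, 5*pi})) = {5*pi}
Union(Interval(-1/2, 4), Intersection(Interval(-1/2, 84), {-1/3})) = Interval(-1/2, 4)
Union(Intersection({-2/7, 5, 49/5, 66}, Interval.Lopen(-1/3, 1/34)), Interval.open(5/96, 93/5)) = Union({-2/7}, Interval.open(5/96, 93/5))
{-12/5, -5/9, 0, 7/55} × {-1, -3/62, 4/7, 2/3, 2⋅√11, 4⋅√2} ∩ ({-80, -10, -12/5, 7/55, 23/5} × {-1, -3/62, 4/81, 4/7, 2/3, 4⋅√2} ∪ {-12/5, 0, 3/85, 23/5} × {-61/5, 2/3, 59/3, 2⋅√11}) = ({-12/5, 0} × {2/3, 2⋅√11}) ∪ ({-12/5, 7/55} × {-1, -3/62, 4/7, 2/3, 4⋅√2})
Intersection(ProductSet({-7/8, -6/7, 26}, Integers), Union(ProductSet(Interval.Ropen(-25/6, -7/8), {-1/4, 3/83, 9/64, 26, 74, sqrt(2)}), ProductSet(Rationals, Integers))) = ProductSet({-7/8, -6/7, 26}, Integers)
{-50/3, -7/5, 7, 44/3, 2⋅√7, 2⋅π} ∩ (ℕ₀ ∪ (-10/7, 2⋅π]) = {-7/5, 7, 2⋅√7, 2⋅π}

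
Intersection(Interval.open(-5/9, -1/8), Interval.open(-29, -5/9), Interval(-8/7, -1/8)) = EmptySet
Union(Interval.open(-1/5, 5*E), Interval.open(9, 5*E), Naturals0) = Union(Interval.open(-1/5, 5*E), Naturals0)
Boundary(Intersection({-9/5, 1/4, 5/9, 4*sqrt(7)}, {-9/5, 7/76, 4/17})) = {-9/5}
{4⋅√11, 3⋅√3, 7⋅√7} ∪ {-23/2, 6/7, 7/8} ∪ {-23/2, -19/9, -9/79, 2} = {-23/2, -19/9, -9/79, 6/7, 7/8, 2, 4⋅√11, 3⋅√3, 7⋅√7}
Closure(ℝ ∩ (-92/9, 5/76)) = [-92/9, 5/76]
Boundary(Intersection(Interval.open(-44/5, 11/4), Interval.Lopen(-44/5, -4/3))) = {-44/5, -4/3}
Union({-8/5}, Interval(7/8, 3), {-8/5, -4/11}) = Union({-8/5, -4/11}, Interval(7/8, 3))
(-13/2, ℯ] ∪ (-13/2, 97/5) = (-13/2, 97/5)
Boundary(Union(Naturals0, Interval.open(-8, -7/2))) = Union(Complement(Naturals0, Interval.open(-8, -7/2)), {-8, -7/2})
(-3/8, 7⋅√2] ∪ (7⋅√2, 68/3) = (-3/8, 68/3)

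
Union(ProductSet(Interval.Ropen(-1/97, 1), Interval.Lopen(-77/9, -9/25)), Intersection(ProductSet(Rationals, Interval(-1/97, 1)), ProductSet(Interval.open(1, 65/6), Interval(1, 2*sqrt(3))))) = Union(ProductSet(Intersection(Interval.open(1, 65/6), Rationals), {1}), ProductSet(Interval.Ropen(-1/97, 1), Interval.Lopen(-77/9, -9/25)))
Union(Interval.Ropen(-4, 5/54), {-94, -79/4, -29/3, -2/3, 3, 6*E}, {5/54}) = Union({-94, -79/4, -29/3, 3, 6*E}, Interval(-4, 5/54))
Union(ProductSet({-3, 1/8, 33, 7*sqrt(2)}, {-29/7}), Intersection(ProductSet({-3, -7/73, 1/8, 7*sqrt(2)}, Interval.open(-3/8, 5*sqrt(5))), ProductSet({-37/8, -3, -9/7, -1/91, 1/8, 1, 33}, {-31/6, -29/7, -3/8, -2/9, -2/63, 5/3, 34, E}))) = Union(ProductSet({-3, 1/8}, {-2/9, -2/63, 5/3, E}), ProductSet({-3, 1/8, 33, 7*sqrt(2)}, {-29/7}))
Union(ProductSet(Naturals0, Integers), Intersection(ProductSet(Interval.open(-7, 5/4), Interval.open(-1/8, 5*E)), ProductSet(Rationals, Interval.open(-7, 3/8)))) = Union(ProductSet(Intersection(Interval.open(-7, 5/4), Rationals), Interval.open(-1/8, 3/8)), ProductSet(Naturals0, Integers))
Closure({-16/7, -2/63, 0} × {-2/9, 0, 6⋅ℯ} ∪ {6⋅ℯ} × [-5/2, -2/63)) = ({6⋅ℯ} × [-5/2, -2/63]) ∪ ({-16/7, -2/63, 0} × {-2/9, 0, 6⋅ℯ})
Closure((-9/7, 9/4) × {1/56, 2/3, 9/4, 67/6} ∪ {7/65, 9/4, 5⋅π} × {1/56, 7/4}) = ({7/65, 9/4, 5⋅π} × {1/56, 7/4}) ∪ ([-9/7, 9/4] × {1/56, 2/3, 9/4, 67/6})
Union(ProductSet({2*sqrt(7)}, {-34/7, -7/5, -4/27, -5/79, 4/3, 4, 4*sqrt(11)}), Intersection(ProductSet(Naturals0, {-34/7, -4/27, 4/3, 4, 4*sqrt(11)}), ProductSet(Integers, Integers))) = Union(ProductSet({2*sqrt(7)}, {-34/7, -7/5, -4/27, -5/79, 4/3, 4, 4*sqrt(11)}), ProductSet(Naturals0, {4}))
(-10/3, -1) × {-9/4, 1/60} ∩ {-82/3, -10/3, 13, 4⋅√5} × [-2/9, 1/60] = ∅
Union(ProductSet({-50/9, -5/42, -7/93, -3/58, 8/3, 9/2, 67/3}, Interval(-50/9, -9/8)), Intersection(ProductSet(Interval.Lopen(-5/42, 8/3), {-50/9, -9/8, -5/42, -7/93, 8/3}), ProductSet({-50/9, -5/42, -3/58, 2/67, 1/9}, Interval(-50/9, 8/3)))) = Union(ProductSet({-3/58, 2/67, 1/9}, {-50/9, -9/8, -5/42, -7/93, 8/3}), ProductSet({-50/9, -5/42, -7/93, -3/58, 8/3, 9/2, 67/3}, Interval(-50/9, -9/8)))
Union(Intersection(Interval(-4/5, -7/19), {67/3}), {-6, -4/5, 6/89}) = {-6, -4/5, 6/89}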